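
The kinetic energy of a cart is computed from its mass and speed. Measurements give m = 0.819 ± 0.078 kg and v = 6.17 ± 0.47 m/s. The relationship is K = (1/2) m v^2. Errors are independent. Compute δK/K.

0.180

Products/powers → add relative errors in quadrature, weighted by exponent:
  (1·δm/m)² = (1×0.0952)² = 0.00907;  (2·δv/v)² = (2×0.0762)² = 0.0232
δK/K = √(0.0323) = 0.180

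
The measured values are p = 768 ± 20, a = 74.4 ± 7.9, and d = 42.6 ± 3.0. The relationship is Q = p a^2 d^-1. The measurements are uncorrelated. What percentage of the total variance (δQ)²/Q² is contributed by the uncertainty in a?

(δQ/Q)² = (1·δp/p)² + (2·δa/a)² + (-1·δd/d)²
  p term: (1×0.0260)² = 0.000678
  a term: (2×0.106)² = 0.0451
  d term: (-1×0.0704)² = 0.00496
Total = 0.0507. Share from a = 0.0451/0.0507 = 0.889.

88.9%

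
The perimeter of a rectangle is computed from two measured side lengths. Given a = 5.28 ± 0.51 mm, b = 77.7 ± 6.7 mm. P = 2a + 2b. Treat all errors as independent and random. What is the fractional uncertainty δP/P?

Each term contributes (cᵢ δxᵢ)² to (δP)²:
  (2·δa)² = 1.04;  (2·δb)² = 180
δP = √(181) = 13.4 mm
P = 166 mm, so δP/P = 13.4/166 = 0.0810.

0.0810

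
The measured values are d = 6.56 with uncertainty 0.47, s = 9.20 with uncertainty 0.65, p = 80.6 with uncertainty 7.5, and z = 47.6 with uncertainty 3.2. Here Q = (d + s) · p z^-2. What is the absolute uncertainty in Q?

Let u = d + s = 15.8. δu = √(δd² + δs²) = √(0.221 + 0.423) = 0.802, so δu/u = 0.0509.
Q is then a monomial in u, p, z:
δQ/Q = √((δu/u)² + (1·δp/p)² + (-2·δz/z)²) = √(0.00259 + 0.00866 + 0.0181) = 0.171
Q = 0.561, so δQ = 0.171 × 0.561 = 0.0960.

0.0960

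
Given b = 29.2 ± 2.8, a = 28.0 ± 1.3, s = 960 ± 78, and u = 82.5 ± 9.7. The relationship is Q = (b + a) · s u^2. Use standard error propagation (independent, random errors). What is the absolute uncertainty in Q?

Let w = b + a = 57.2. δw = √(δb² + δa²) = √(7.84 + 1.69) = 3.09, so δw/w = 0.0540.
Q is then a monomial in w, s, u:
δQ/Q = √((δw/w)² + (1·δs/s)² + (2·δu/u)²) = √(0.00291 + 0.00660 + 0.0553) = 0.255
Q = 3.74e+08, so δQ = 0.255 × 3.74e+08 = 9.51e+07.

9.51e+07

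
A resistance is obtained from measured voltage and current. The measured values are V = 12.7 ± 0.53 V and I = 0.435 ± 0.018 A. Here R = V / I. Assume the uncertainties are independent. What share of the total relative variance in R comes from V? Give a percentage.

(δR/R)² = (1·δV/V)² + (-1·δI/I)²
  V term: (1×0.0417)² = 0.00174
  I term: (-1×0.0414)² = 0.00171
Total = 0.00345. Share from V = 0.00174/0.00345 = 0.504.

50.4%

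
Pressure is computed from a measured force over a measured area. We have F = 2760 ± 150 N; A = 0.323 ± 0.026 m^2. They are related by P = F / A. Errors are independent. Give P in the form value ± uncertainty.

8540 ± 830 Pa

For a monomial P ∝ F, A^-1, fractional errors add in quadrature:
  (1·δF/F)² = (1×0.0543)² = 0.00295;  (-1·δA/A)² = (-1×0.0805)² = 0.00648
δP/P = √(0.00943) = 0.0971
P = 8540 Pa, so δP = 0.0971 × 8540 = 830 Pa.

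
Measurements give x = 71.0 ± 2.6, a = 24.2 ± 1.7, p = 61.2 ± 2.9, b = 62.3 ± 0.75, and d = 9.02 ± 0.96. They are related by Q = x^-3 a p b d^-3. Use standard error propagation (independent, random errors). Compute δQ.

0.000122

For a monomial Q ∝ x^-3, a, p, b, d^-3, fractional errors add in quadrature:
  (-3·δx/x)² = (-3×0.0366)² = 0.0121;  (1·δa/a)² = (1×0.0702)² = 0.00493;  (1·δp/p)² = (1×0.0474)² = 0.00225;  (1·δb/b)² = (1×0.0120)² = 0.000145;  (-3·δd/d)² = (-3×0.106)² = 0.102
δQ/Q = √(0.121) = 0.348
Q = 0.000351, so δQ = 0.348 × 0.000351 = 0.000122.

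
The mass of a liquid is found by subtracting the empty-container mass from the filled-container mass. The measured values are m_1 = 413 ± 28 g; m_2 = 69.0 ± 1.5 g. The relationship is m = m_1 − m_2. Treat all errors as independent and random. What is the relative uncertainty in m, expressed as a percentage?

8.15%

Each term contributes (cᵢ δxᵢ)² to (δm)²:
  (δm_1)² = 784;  (δm_2)² = 2.25
δm = √(786) = 28.0 g
m = 344 g, so δm/m = 28.0/344 = 0.0815.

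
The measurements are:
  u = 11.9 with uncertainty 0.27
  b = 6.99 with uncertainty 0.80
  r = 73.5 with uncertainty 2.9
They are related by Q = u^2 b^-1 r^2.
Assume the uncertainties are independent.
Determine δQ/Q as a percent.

For a monomial Q ∝ u^2, b^-1, r^2, fractional errors add in quadrature:
  (2·δu/u)² = (2×0.0227)² = 0.00206;  (-1·δb/b)² = (-1×0.114)² = 0.0131;  (2·δr/r)² = (2×0.0395)² = 0.00623
δQ/Q = √(0.0214) = 0.146

14.6%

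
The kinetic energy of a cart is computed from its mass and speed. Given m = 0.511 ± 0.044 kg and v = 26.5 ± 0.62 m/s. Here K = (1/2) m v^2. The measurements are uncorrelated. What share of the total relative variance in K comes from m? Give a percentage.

(δK/K)² = (1·δm/m)² + (2·δv/v)²
  m term: (1×0.0861)² = 0.00741
  v term: (2×0.0234)² = 0.00219
Total = 0.00960. Share from m = 0.00741/0.00960 = 0.772.

77.2%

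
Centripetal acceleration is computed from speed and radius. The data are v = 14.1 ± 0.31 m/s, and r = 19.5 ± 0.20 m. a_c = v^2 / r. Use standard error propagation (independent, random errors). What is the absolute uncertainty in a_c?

Each factor contributes (exponent × relative error)² to (δa_c/a_c)²:
  (2·δv/v)² = (2×0.0220)² = 0.00193;  (-1·δr/r)² = (-1×0.0103)² = 0.000105
δa_c/a_c = √(0.00204) = 0.0452
a_c = 10.2 m/s^2, so δa_c = 0.0452 × 10.2 = 0.460 m/s^2.

0.460 m/s^2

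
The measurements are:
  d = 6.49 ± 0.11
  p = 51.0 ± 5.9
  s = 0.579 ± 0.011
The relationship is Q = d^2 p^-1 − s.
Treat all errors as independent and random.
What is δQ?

0.100

Let w = d^2·p^-1 = 0.826. δw/w = √((2·δd/d)² + (-1·δp/p)²) = √(0.00115 + 0.0134) = 0.121, so δw = 0.0996.
Q = w − s: δQ = √(δw² + δs²) = √(0.00991 + 0.000121) = 0.100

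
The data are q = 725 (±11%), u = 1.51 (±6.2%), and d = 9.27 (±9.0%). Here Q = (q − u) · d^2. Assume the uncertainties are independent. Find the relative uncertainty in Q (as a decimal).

0.211

Let w = q − u = 723. δw = √(δq² + δu²) = √(6360 + 0.00876) = 79.8, so δw/w = 0.110.
Q is then a monomial in w, d:
δQ/Q = √((δw/w)² + (2·δd/d)²) = √(0.0122 + 0.0324) = 0.211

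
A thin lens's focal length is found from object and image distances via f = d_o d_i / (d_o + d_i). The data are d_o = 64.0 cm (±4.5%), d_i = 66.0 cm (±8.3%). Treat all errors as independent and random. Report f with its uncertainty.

32.5 ± 1.52 cm

∂f/∂d_o = (d_i/(d_o+d_i))² = 0.258;  ∂f/∂d_i = (d_o/(d_o+d_i))² = 0.242
δf = √((∂f/∂d_o · δd_o)² + (∂f/∂d_i · δd_i)²) = √(0.551 + 1.76) = 1.52 cm
f = 32.5 cm.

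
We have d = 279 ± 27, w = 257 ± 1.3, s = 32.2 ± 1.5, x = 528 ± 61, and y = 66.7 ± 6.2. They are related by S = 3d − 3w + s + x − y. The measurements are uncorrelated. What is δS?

102

Sums and differences: (δS)² = Σ (cᵢ δxᵢ)².
  (3·δd)² = 6560;  (3·δw)² = 15.2;  (δs)² = 2.25;  (δx)² = 3720;  (δy)² = 38.4
δS = √(10300) = 102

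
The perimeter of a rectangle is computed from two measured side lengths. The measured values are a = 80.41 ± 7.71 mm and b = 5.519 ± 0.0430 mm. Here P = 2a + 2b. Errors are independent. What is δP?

Sums and differences: (δP)² = Σ (cᵢ δxᵢ)².
  (2·δa)² = 238;  (2·δb)² = 0.00740
δP = √(238) = 15.4 mm

15.4 mm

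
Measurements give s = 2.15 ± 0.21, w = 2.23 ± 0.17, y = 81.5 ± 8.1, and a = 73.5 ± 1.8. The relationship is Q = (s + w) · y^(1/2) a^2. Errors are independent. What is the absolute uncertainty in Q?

Let u = s + w = 4.38. δu = √(δs² + δw²) = √(0.0441 + 0.0289) = 0.270, so δu/u = 0.0617.
Q is then a monomial in u, y, a:
δQ/Q = √((δu/u)² + (½·δy/y)² + (2·δa/a)²) = √(0.00381 + 0.00247 + 0.00240) = 0.0931
Q = 2.14e+05, so δQ = 0.0931 × 2.14e+05 = 19900.

19900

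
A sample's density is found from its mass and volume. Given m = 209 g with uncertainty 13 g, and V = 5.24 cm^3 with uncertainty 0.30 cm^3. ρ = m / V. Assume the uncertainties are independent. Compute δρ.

3.37 g/cm^3

Each factor contributes (exponent × relative error)² to (δρ/ρ)²:
  (1·δm/m)² = (1×0.0622)² = 0.00387;  (-1·δV/V)² = (-1×0.0573)² = 0.00328
δρ/ρ = √(0.00715) = 0.0845
ρ = 39.9 g/cm^3, so δρ = 0.0845 × 39.9 = 3.37 g/cm^3.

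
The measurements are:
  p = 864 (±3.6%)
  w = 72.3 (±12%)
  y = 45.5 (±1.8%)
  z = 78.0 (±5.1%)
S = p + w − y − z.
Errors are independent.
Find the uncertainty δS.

Sums and differences: (δS)² = Σ (cᵢ δxᵢ)².
  (δp)² = 967;  (δw)² = 75.3;  (δy)² = 0.671;  (δz)² = 15.8
δS = √(1060) = 32.5

32.5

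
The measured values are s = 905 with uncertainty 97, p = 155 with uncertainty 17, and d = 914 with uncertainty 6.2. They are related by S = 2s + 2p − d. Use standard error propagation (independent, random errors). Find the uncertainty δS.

For a sum/difference, combine absolute errors in quadrature:
  (2·δs)² = 37600;  (2·δp)² = 1160;  (δd)² = 38.4
δS = √(38800) = 197

197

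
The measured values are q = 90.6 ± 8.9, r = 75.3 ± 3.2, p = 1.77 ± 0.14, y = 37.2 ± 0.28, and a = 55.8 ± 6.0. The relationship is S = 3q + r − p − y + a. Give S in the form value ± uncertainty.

Sums and differences: (δS)² = Σ (cᵢ δxᵢ)².
  (3·δq)² = 713;  (δr)² = 10.2;  (δp)² = 0.0196;  (δy)² = 0.0784;  (δa)² = 36.0
δS = √(759) = 27.6
S = 364.

364 ± 27.6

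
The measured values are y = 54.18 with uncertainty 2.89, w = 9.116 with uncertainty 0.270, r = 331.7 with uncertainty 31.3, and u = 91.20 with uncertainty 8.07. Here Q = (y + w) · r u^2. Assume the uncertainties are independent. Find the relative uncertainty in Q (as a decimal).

0.206

Let h = y + w = 63.30. δh = √(δy² + δw²) = √(8.35 + 0.0729) = 2.90, so δh/h = 0.0459.
Q is then a monomial in h, r, u:
δQ/Q = √((δh/h)² + (1·δr/r)² + (2·δu/u)²) = √(0.00210 + 0.00890 + 0.0313) = 0.206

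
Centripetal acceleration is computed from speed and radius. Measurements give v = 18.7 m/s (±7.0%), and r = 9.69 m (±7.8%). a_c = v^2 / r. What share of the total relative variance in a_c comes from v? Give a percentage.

76.3%

(δa_c/a_c)² = (2·δv/v)² + (-1·δr/r)²
  v term: (2×0.0700)² = 0.0196
  r term: (-1×0.0780)² = 0.00608
Total = 0.0257. Share from v = 0.0196/0.0257 = 0.763.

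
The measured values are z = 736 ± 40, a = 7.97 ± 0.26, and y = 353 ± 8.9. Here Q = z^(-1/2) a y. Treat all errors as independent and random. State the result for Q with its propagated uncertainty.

104 ± 5.12

Products/powers → add relative errors in quadrature, weighted by exponent:
  (−½·δz/z)² = (-0.5×0.0543)² = 0.000738;  (1·δa/a)² = (1×0.0326)² = 0.00106;  (1·δy/y)² = (1×0.0252)² = 0.000636
δQ/Q = √(0.00244) = 0.0494
Q = 104, so δQ = 0.0494 × 104 = 5.12.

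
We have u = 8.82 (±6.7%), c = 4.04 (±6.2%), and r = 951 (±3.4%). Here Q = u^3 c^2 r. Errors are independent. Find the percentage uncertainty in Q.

23.9%

Since Q is a product/quotient, work with relative uncertainties:
  (3·δu/u)² = (3×0.0670)² = 0.0404;  (2·δc/c)² = (2×0.0620)² = 0.0154;  (1·δr/r)² = (1×0.0340)² = 0.00116
δQ/Q = √(0.0569) = 0.239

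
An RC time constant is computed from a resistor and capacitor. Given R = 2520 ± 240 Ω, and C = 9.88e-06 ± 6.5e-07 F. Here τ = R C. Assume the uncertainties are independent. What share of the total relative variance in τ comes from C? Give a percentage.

32.3%

(δτ/τ)² = (1·δR/R)² + (1·δC/C)²
  R term: (1×0.0952)² = 0.00907
  C term: (1×0.0658)² = 0.00433
Total = 0.0134. Share from C = 0.00433/0.0134 = 0.323.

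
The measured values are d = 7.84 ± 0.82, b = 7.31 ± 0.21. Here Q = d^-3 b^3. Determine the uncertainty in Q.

Products/powers → add relative errors in quadrature, weighted by exponent:
  (-3·δd/d)² = (-3×0.105)² = 0.0985;  (3·δb/b)² = (3×0.0287)² = 0.00743
δQ/Q = √(0.106) = 0.325
Q = 0.811, so δQ = 0.325 × 0.811 = 0.264.

0.264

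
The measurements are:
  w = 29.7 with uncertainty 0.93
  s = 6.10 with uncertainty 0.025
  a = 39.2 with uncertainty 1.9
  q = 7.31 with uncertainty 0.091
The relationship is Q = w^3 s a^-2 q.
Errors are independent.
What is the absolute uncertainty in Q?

Each factor contributes (exponent × relative error)² to (δQ/Q)²:
  (3·δw/w)² = (3×0.0313)² = 0.00882;  (1·δs/s)² = (1×0.00410)² = 1.68e-05;  (-2·δa/a)² = (-2×0.0485)² = 0.00940;  (1·δq/q)² = (1×0.0124)² = 0.000155
δQ/Q = √(0.0184) = 0.136
Q = 760, so δQ = 0.136 × 760 = 103.

103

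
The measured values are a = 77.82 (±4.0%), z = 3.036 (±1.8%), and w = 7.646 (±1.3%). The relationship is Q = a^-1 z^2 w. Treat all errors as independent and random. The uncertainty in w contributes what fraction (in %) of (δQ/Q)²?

5.51%

(δQ/Q)² = (-1·δa/a)² + (2·δz/z)² + (1·δw/w)²
  a term: (-1×0.0400)² = 0.00160
  z term: (2×0.0180)² = 0.00130
  w term: (1×0.0130)² = 0.000169
Total = 0.00307. Share from w = 0.000169/0.00307 = 0.0551.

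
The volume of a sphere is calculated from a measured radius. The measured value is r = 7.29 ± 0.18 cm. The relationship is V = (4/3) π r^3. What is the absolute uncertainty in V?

120 cm^3

Products/powers → add relative errors in quadrature, weighted by exponent:
  (3·δr/r)² = (3×0.0247)² = 0.00549
δV/V = √(0.00549) = 0.0741
V = 1620 cm^3, so δV = 0.0741 × 1620 = 120 cm^3.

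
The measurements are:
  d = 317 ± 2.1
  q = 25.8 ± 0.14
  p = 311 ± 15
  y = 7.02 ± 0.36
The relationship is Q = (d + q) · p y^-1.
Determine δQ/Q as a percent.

Let u = d + q = 343. δu = √(δd² + δq²) = √(4.41 + 0.0196) = 2.10, so δu/u = 0.00614.
Q is then a monomial in u, p, y:
δQ/Q = √((δu/u)² + (1·δp/p)² + (-1·δy/y)²) = √(3.77e-05 + 0.00233 + 0.00263) = 0.0707

7.07%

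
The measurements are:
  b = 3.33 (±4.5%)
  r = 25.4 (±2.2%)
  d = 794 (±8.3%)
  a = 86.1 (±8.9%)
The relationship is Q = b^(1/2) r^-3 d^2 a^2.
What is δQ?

1.32e+05

Since Q is a product/quotient, work with relative uncertainties:
  (½·δb/b)² = (0.5×0.0450)² = 0.000506;  (-3·δr/r)² = (-3×0.0220)² = 0.00436;  (2·δd/d)² = (2×0.0830)² = 0.0276;  (2·δa/a)² = (2×0.0890)² = 0.0317
δQ/Q = √(0.0641) = 0.253
Q = 5.2e+05, so δQ = 0.253 × 5.2e+05 = 1.32e+05.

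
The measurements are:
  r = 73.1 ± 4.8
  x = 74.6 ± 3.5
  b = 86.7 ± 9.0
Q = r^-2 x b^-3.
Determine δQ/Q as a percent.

For a monomial Q ∝ r^-2, x, b^-3, fractional errors add in quadrature:
  (-2·δr/r)² = (-2×0.0657)² = 0.0172;  (1·δx/x)² = (1×0.0469)² = 0.00220;  (-3·δb/b)² = (-3×0.104)² = 0.0970
δQ/Q = √(0.116) = 0.341

34.1%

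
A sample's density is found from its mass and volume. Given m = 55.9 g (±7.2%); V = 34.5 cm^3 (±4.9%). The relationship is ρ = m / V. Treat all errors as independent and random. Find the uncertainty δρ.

Products/powers → add relative errors in quadrature, weighted by exponent:
  (1·δm/m)² = (1×0.0720)² = 0.00518;  (-1·δV/V)² = (-1×0.0490)² = 0.00240
δρ/ρ = √(0.00758) = 0.0871
ρ = 1.62 g/cm^3, so δρ = 0.0871 × 1.62 = 0.141 g/cm^3.

0.141 g/cm^3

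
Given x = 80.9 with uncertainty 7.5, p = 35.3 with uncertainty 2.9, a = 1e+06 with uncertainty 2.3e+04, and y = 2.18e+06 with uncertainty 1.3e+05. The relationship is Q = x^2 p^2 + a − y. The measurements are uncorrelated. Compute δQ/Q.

0.290

Let w = x^2·p^2 = 8.16e+06. δw/w = √((2·δx/x)² + (2·δp/p)²) = √(0.0344 + 0.0270) = 0.248, so δw = 2.02e+06.
Q = w + a − y: δQ = √(δw² + δa² + δy²) = √(4.08e+12 + 5.29e+08 + 1.69e+10) = 2.02e+06
Q = 6.98e+06, so δQ/Q = 2.02e+06/6.98e+06 = 0.290.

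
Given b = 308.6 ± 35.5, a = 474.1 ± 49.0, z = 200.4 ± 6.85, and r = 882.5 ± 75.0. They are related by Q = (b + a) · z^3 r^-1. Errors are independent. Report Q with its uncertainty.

(7.138 ± 1.10) × 10^6

Let u = b + a = 782.7. δu = √(δb² + δa²) = √(1260 + 2400) = 60.5, so δu/u = 0.0773.
Q is then a monomial in u, z, r:
δQ/Q = √((δu/u)² + (3·δz/z)² + (-1·δr/r)²) = √(0.00598 + 0.0105 + 0.00722) = 0.154
Q = 7.138e+06, so δQ = 0.154 × 7.138e+06 = 1.1e+06.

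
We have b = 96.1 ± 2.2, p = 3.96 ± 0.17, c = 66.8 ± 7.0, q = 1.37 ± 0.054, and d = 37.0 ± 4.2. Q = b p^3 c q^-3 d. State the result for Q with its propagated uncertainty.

Q is a product of powers, so relative uncertainties combine in quadrature:
  (1·δb/b)² = (1×0.0229)² = 0.000524;  (3·δp/p)² = (3×0.0429)² = 0.0166;  (1·δc/c)² = (1×0.105)² = 0.0110;  (-3·δq/q)² = (-3×0.0394)² = 0.0140;  (1·δd/d)² = (1×0.114)² = 0.0129
δQ/Q = √(0.0550) = 0.234
Q = 5.74e+06, so δQ = 0.234 × 5.74e+06 = 1.34e+06.

(5.74 ± 1.34) × 10^6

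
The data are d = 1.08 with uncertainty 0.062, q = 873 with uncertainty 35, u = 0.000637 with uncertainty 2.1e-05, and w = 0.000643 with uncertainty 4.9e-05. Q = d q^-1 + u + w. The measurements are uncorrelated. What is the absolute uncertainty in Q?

Let p = d·q^-1 = 0.00124. δp/p = √((1·δd/d)² + (-1·δq/q)²) = √(0.00330 + 0.00161) = 0.0700, so δp = 8.66e-05.
Q = p + u + w: δQ = √(δp² + δu² + δw²) = √(7.5e-09 + 4.41e-10 + 2.4e-09) = 0.000102

0.000102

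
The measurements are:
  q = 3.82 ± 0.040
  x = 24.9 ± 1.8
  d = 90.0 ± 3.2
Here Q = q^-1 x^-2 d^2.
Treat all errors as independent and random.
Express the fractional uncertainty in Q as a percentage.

Since Q is a product/quotient, work with relative uncertainties:
  (-1·δq/q)² = (-1×0.0105)² = 0.000110;  (-2·δx/x)² = (-2×0.0723)² = 0.0209;  (2·δd/d)² = (2×0.0356)² = 0.00506
δQ/Q = √(0.0261) = 0.161

16.1%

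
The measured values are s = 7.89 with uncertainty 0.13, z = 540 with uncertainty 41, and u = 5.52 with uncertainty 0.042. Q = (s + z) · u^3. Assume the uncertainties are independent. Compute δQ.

7210

Let w = s + z = 548. δw = √(δs² + δz²) = √(0.0169 + 1680) = 41.0, so δw/w = 0.0748.
Q is then a monomial in w, u:
δQ/Q = √((δw/w)² + (3·δu/u)²) = √(0.00560 + 0.000521) = 0.0782
Q = 92200, so δQ = 0.0782 × 92200 = 7210.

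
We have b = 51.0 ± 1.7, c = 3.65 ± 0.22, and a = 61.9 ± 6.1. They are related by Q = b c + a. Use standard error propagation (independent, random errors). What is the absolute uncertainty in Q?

Let p = b·c = 186. δp/p = √((1·δb/b)² + (1·δc/c)²) = √(0.00111 + 0.00363) = 0.0689, so δp = 12.8.
Q = p + a: δQ = √(δp² + δa²) = √(164 + 37.2) = 14.2

14.2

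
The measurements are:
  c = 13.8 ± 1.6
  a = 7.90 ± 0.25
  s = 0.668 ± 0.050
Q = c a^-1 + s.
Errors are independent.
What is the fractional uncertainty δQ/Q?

0.0894

Let p = c·a^-1 = 1.75. δp/p = √((1·δc/c)² + (-1·δa/a)²) = √(0.0134 + 0.00100) = 0.120, so δp = 0.210.
Q = p + s: δQ = √(δp² + δs²) = √(0.0441 + 0.00250) = 0.216
Q = 2.41, so δQ/Q = 0.216/2.41 = 0.0894.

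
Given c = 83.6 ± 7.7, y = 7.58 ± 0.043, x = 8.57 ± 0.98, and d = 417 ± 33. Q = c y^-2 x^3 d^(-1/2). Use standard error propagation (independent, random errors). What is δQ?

16.0

Relative error in a monomial: (δQ/Q)² = Σ (nᵢ · δxᵢ/xᵢ)².
  (1·δc/c)² = (1×0.0921)² = 0.00848;  (-2·δy/y)² = (-2×0.00567)² = 0.000129;  (3·δx/x)² = (3×0.114)² = 0.118;  (−½·δd/d)² = (-0.5×0.0791)² = 0.00157
δQ/Q = √(0.128) = 0.358
Q = 44.8, so δQ = 0.358 × 44.8 = 16.0.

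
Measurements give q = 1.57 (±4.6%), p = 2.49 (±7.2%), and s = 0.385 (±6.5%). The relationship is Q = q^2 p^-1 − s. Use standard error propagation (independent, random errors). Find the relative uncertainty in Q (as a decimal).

Let w = q^2·p^-1 = 0.990. δw/w = √((2·δq/q)² + (-1·δp/p)²) = √(0.00846 + 0.00518) = 0.117, so δw = 0.116.
Q = w − s: δQ = √(δw² + δs²) = √(0.0134 + 0.000626) = 0.118
Q = 0.605, so δQ/Q = 0.118/0.605 = 0.196.

0.196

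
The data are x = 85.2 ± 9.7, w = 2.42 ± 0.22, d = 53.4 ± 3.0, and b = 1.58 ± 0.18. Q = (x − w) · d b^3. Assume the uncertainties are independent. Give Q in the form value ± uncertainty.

17400 ± 6380

Let u = x − w = 82.8. δu = √(δx² + δw²) = √(94.1 + 0.0484) = 9.70, so δu/u = 0.117.
Q is then a monomial in u, d, b:
δQ/Q = √((δu/u)² + (1·δd/d)² + (3·δb/b)²) = √(0.0137 + 0.00316 + 0.117) = 0.366
Q = 17400, so δQ = 0.366 × 17400 = 6380.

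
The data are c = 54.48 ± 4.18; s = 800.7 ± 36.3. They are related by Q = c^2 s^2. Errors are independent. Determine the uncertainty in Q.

3.39e+08

Each factor contributes (exponent × relative error)² to (δQ/Q)²:
  (2·δc/c)² = (2×0.0767)² = 0.0235;  (2·δs/s)² = (2×0.0453)² = 0.00822
δQ/Q = √(0.0318) = 0.178
Q = 1.903e+09, so δQ = 0.178 × 1.903e+09 = 3.39e+08.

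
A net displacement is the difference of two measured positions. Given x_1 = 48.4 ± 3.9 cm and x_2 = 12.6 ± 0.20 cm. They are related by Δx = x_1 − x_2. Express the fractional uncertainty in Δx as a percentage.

Each term contributes (cᵢ δxᵢ)² to (δΔx)²:
  (δx_1)² = 15.2;  (δx_2)² = 0.0400
δΔx = √(15.2) = 3.91 cm
Δx = 35.8 cm, so δΔx/Δx = 3.91/35.8 = 0.109.

10.9%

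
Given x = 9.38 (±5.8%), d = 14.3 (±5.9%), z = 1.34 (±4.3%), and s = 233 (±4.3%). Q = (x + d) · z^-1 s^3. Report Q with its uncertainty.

Let u = x + d = 23.7. δu = √(δx² + δd²) = √(0.296 + 0.712) = 1.00, so δu/u = 0.0424.
Q is then a monomial in u, z, s:
δQ/Q = √((δu/u)² + (-1·δz/z)² + (3·δs/s)²) = √(0.00180 + 0.00185 + 0.0166) = 0.142
Q = 2.24e+08, so δQ = 0.142 × 2.24e+08 = 3.18e+07.

(2.24 ± 0.318) × 10^8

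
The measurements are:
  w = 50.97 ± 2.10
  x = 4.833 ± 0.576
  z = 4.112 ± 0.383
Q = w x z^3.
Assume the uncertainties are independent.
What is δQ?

Since Q is a product/quotient, work with relative uncertainties:
  (1·δw/w)² = (1×0.0412)² = 0.00170;  (1·δx/x)² = (1×0.119)² = 0.0142;  (3·δz/z)² = (3×0.0931)² = 0.0781
δQ/Q = √(0.0940) = 0.307
Q = 17130, so δQ = 0.307 × 17130 = 5250.

5250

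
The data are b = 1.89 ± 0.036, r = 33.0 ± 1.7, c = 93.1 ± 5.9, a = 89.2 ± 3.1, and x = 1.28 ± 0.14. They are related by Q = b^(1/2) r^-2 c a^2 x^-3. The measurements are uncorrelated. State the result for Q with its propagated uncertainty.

Each factor contributes (exponent × relative error)² to (δQ/Q)²:
  (½·δb/b)² = (0.5×0.0190)² = 9.07e-05;  (-2·δr/r)² = (-2×0.0515)² = 0.0106;  (1·δc/c)² = (1×0.0634)² = 0.00402;  (2·δa/a)² = (2×0.0348)² = 0.00483;  (-3·δx/x)² = (-3×0.109)² = 0.108
δQ/Q = √(0.127) = 0.357
Q = 446, so δQ = 0.357 × 446 = 159.

446 ± 159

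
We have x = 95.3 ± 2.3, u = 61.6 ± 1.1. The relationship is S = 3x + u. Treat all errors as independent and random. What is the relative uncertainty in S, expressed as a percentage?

Absolute uncertainties add in quadrature for a linear combination:
  (3·δx)² = 47.6;  (δu)² = 1.21
δS = √(48.8) = 6.99
S = 348, so δS/S = 6.99/348 = 0.0201.

2.01%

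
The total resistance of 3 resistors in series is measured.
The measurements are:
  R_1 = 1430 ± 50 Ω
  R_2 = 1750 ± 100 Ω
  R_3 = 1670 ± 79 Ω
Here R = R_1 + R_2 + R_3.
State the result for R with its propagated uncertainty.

R is a linear combination, so absolute uncertainties add in quadrature:
  (δR_1)² = 2500;  (δR_2)² = 10000;  (δR_3)² = 6240
δR = √(18700) = 137 Ω
R = 4850 Ω.

4850 ± 137 Ω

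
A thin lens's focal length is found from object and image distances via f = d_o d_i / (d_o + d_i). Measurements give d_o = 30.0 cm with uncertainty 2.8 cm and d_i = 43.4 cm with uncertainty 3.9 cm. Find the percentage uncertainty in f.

6.63%

∂f/∂d_o = (d_i/(d_o+d_i))² = 0.350;  ∂f/∂d_i = (d_o/(d_o+d_i))² = 0.167
δf = √((∂f/∂d_o · δd_o)² + (∂f/∂d_i · δd_i)²) = √(0.958 + 0.424) = 1.18 cm
f = 17.7 cm, so δf/f = 1.18/17.7 = 0.0663.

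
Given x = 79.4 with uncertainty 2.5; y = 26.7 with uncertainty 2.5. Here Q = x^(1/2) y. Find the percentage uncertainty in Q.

9.49%

Each factor contributes (exponent × relative error)² to (δQ/Q)²:
  (½·δx/x)² = (0.5×0.0315)² = 0.000248;  (1·δy/y)² = (1×0.0936)² = 0.00877
δQ/Q = √(0.00901) = 0.0949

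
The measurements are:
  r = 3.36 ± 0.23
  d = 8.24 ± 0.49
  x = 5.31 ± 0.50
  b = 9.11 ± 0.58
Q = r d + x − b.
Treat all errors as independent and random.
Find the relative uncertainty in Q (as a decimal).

0.110

Let p = r·d = 27.7. δp/p = √((1·δr/r)² + (1·δd/d)²) = √(0.00469 + 0.00354) = 0.0907, so δp = 2.51.
Q = p + x − b: δQ = √(δp² + δx² + δb²) = √(6.30 + 0.250 + 0.336) = 2.62
Q = 23.9, so δQ/Q = 2.62/23.9 = 0.110.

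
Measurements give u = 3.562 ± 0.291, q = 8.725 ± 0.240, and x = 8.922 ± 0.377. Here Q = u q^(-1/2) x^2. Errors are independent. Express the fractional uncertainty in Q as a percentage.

11.8%

Each factor contributes (exponent × relative error)² to (δQ/Q)²:
  (1·δu/u)² = (1×0.0817)² = 0.00667;  (−½·δq/q)² = (-0.5×0.0275)² = 0.000189;  (2·δx/x)² = (2×0.0423)² = 0.00714
δQ/Q = √(0.0140) = 0.118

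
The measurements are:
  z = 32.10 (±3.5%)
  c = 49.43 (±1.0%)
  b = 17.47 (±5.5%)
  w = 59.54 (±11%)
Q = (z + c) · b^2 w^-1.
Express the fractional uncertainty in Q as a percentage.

15.6%

Let u = z + c = 81.53. δu = √(δz² + δc²) = √(1.26 + 0.244) = 1.23, so δu/u = 0.0151.
Q is then a monomial in u, b, w:
δQ/Q = √((δu/u)² + (2·δb/b)² + (-1·δw/w)²) = √(0.000227 + 0.0121 + 0.0121) = 0.156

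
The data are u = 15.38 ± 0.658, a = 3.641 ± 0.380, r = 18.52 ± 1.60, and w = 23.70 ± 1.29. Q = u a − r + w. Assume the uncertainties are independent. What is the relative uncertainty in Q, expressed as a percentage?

Let p = u·a = 56.00. δp/p = √((1·δu/u)² + (1·δa/a)²) = √(0.00183 + 0.0109) = 0.113, so δp = 6.32.
Q = p − r + w: δQ = √(δp² + δr² + δw²) = √(39.9 + 2.56 + 1.66) = 6.64
Q = 61.18, so δQ/Q = 6.64/61.18 = 0.109.

10.9%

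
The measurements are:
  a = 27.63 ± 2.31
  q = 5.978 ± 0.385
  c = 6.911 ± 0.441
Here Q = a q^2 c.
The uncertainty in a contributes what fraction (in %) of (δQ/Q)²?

(δQ/Q)² = (1·δa/a)² + (2·δq/q)² + (1·δc/c)²
  a term: (1×0.0836)² = 0.00699
  q term: (2×0.0644)² = 0.0166
  c term: (1×0.0638)² = 0.00407
Total = 0.0277. Share from a = 0.00699/0.0277 = 0.253.

25.3%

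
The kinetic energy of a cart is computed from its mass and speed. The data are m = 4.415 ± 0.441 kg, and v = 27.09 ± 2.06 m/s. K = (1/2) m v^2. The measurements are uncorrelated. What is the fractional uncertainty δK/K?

0.182

K is a product of powers, so relative uncertainties combine in quadrature:
  (1·δm/m)² = (1×0.0999)² = 0.00998;  (2·δv/v)² = (2×0.0760)² = 0.0231
δK/K = √(0.0331) = 0.182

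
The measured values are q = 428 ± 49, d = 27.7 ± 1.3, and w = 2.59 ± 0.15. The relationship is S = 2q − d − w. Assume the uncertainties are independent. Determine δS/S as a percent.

Each term contributes (cᵢ δxᵢ)² to (δS)²:
  (2·δq)² = 9600;  (δd)² = 1.69;  (δw)² = 0.0225
δS = √(9610) = 98.0
S = 826, so δS/S = 98.0/826 = 0.119.

11.9%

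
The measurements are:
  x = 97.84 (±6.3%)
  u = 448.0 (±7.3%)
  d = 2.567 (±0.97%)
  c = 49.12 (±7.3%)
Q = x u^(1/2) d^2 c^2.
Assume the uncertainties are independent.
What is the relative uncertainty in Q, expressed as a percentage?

16.4%

Q is a product of powers, so relative uncertainties combine in quadrature:
  (1·δx/x)² = (1×0.0630)² = 0.00397;  (½·δu/u)² = (0.5×0.0730)² = 0.00133;  (2·δd/d)² = (2×0.00970)² = 0.000376;  (2·δc/c)² = (2×0.0730)² = 0.0213
δQ/Q = √(0.0270) = 0.164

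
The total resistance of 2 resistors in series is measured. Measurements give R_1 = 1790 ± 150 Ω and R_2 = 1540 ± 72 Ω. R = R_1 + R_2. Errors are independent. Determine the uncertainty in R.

166 Ω

Each term contributes (cᵢ δxᵢ)² to (δR)²:
  (δR_1)² = 22500;  (δR_2)² = 5180
δR = √(27700) = 166 Ω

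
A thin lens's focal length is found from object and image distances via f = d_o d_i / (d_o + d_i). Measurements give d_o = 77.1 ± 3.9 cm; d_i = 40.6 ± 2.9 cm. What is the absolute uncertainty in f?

∂f/∂d_o = (d_i/(d_o+d_i))² = 0.119;  ∂f/∂d_i = (d_o/(d_o+d_i))² = 0.429
δf = √((∂f/∂d_o · δd_o)² + (∂f/∂d_i · δd_i)²) = √(0.215 + 1.55) = 1.33 cm

1.33 cm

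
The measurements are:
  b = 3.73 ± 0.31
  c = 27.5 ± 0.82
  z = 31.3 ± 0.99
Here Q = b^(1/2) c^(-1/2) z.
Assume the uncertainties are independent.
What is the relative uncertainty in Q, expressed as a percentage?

Products/powers → add relative errors in quadrature, weighted by exponent:
  (½·δb/b)² = (0.5×0.0831)² = 0.00173;  (−½·δc/c)² = (-0.5×0.0298)² = 0.000222;  (1·δz/z)² = (1×0.0316)² = 0.00100
δQ/Q = √(0.00295) = 0.0543

5.43%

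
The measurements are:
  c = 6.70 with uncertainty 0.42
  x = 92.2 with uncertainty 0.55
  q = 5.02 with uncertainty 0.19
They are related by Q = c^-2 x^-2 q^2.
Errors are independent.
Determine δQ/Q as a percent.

14.7%

Products/powers → add relative errors in quadrature, weighted by exponent:
  (-2·δc/c)² = (-2×0.0627)² = 0.0157;  (-2·δx/x)² = (-2×0.00597)² = 0.000142;  (2·δq/q)² = (2×0.0378)² = 0.00573
δQ/Q = √(0.0216) = 0.147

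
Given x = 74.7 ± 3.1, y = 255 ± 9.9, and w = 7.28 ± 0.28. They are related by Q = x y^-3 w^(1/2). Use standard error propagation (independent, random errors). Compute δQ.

1.52e-06

Each factor contributes (exponent × relative error)² to (δQ/Q)²:
  (1·δx/x)² = (1×0.0415)² = 0.00172;  (-3·δy/y)² = (-3×0.0388)² = 0.0136;  (½·δw/w)² = (0.5×0.0385)² = 0.000370
δQ/Q = √(0.0157) = 0.125
Q = 1.22e-05, so δQ = 0.125 × 1.22e-05 = 1.52e-06.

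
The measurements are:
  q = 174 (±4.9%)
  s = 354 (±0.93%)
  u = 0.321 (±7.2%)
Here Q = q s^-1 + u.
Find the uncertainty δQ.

0.0337

Let p = q·s^-1 = 0.492. δp/p = √((1·δq/q)² + (-1·δs/s)²) = √(0.00240 + 8.65e-05) = 0.0499, so δp = 0.0245.
Q = p + u: δQ = √(δp² + δu²) = √(0.000601 + 0.000534) = 0.0337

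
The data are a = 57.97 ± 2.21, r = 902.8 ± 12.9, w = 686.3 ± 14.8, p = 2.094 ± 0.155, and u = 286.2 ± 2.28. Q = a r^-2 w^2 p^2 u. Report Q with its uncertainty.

Each factor contributes (exponent × relative error)² to (δQ/Q)²:
  (1·δa/a)² = (1×0.0381)² = 0.00145;  (-2·δr/r)² = (-2×0.0143)² = 0.000817;  (2·δw/w)² = (2×0.0216)² = 0.00186;  (2·δp/p)² = (2×0.0740)² = 0.0219;  (1·δu/u)² = (1×0.00797)² = 6.35e-05
δQ/Q = √(0.0261) = 0.162
Q = 42040, so δQ = 0.162 × 42040 = 6790.

42040 ± 6790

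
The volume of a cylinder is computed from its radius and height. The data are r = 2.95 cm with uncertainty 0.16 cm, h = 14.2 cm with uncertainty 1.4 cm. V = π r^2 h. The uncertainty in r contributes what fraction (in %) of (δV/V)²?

(δV/V)² = (2·δr/r)² + (1·δh/h)²
  r term: (2×0.0542)² = 0.0118
  h term: (1×0.0986)² = 0.00972
Total = 0.0215. Share from r = 0.0118/0.0215 = 0.548.

54.8%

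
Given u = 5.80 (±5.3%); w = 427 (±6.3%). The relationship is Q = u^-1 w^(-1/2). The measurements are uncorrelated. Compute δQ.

0.000514

Products/powers → add relative errors in quadrature, weighted by exponent:
  (-1·δu/u)² = (-1×0.0530)² = 0.00281;  (−½·δw/w)² = (-0.5×0.0630)² = 0.000992
δQ/Q = √(0.00380) = 0.0617
Q = 0.00834, so δQ = 0.0617 × 0.00834 = 0.000514.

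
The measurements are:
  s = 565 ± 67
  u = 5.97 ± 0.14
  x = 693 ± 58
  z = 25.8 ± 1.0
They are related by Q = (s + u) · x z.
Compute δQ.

1.52e+06

Let w = s + u = 571. δw = √(δs² + δu²) = √(4490 + 0.0196) = 67.0, so δw/w = 0.117.
Q is then a monomial in w, x, z:
δQ/Q = √((δw/w)² + (1·δx/x)² + (1·δz/z)²) = √(0.0138 + 0.00700 + 0.00150) = 0.149
Q = 1.02e+07, so δQ = 0.149 × 1.02e+07 = 1.52e+06.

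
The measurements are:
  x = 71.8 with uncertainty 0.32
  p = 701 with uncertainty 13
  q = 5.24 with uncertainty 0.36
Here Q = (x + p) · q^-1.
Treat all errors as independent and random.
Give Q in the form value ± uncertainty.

Let u = x + p = 773. δu = √(δx² + δp²) = √(0.102 + 169) = 13.0, so δu/u = 0.0168.
Q is then a monomial in u, q:
δQ/Q = √((δu/u)² + (-1·δq/q)²) = √(0.000283 + 0.00472) = 0.0707
Q = 147, so δQ = 0.0707 × 147 = 10.4.

147 ± 10.4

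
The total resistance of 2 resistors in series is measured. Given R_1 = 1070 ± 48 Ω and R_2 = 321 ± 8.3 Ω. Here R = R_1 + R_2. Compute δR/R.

R is a linear combination, so absolute uncertainties add in quadrature:
  (δR_1)² = 2300;  (δR_2)² = 68.9
δR = √(2370) = 48.7 Ω
R = 1390 Ω, so δR/R = 48.7/1390 = 0.0350.

0.0350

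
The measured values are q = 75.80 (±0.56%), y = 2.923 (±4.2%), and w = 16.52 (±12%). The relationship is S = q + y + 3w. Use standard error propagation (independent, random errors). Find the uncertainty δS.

5.96

Sums and differences: (δS)² = Σ (cᵢ δxᵢ)².
  (δq)² = 0.180;  (δy)² = 0.0151;  (3·δw)² = 35.4
δS = √(35.6) = 5.96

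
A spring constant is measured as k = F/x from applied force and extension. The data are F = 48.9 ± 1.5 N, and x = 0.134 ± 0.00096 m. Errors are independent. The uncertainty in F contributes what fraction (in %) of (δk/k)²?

94.8%

(δk/k)² = (1·δF/F)² + (-1·δx/x)²
  F term: (1×0.0307)² = 0.000941
  x term: (-1×0.00716)² = 5.13e-05
Total = 0.000992. Share from F = 0.000941/0.000992 = 0.948.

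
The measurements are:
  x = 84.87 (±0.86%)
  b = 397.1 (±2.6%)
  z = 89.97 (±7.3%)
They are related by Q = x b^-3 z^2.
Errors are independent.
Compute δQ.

Relative error in a monomial: (δQ/Q)² = Σ (nᵢ · δxᵢ/xᵢ)².
  (1·δx/x)² = (1×0.00860)² = 7.4e-05;  (-3·δb/b)² = (-3×0.0260)² = 0.00608;  (2·δz/z)² = (2×0.0730)² = 0.0213
δQ/Q = √(0.0275) = 0.166
Q = 0.01097, so δQ = 0.166 × 0.01097 = 0.00182.

0.00182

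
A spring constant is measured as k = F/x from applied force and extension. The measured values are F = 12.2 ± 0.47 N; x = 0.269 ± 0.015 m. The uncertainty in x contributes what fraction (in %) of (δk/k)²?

67.7%

(δk/k)² = (1·δF/F)² + (-1·δx/x)²
  F term: (1×0.0385)² = 0.00148
  x term: (-1×0.0558)² = 0.00311
Total = 0.00459. Share from x = 0.00311/0.00459 = 0.677.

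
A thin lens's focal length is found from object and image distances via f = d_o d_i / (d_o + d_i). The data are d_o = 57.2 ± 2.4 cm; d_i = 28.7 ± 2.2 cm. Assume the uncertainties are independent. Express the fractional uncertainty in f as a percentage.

∂f/∂d_o = (d_i/(d_o+d_i))² = 0.112;  ∂f/∂d_i = (d_o/(d_o+d_i))² = 0.443
δf = √((∂f/∂d_o · δd_o)² + (∂f/∂d_i · δd_i)²) = √(0.0718 + 0.952) = 1.01 cm
f = 19.1 cm, so δf/f = 1.01/19.1 = 0.0529.

5.29%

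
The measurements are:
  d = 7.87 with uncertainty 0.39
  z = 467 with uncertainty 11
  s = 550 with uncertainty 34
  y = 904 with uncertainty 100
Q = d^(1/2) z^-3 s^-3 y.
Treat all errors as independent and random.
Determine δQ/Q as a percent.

22.9%

Since Q is a product/quotient, work with relative uncertainties:
  (½·δd/d)² = (0.5×0.0496)² = 0.000614;  (-3·δz/z)² = (-3×0.0236)² = 0.00499;  (-3·δs/s)² = (-3×0.0618)² = 0.0344;  (1·δy/y)² = (1×0.111)² = 0.0122
δQ/Q = √(0.0522) = 0.229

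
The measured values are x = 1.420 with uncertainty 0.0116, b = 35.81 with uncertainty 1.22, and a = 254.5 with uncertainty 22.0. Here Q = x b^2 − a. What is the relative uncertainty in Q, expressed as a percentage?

Let p = x·b^2 = 1821. δp/p = √((1·δx/x)² + (2·δb/b)²) = √(6.67e-05 + 0.00464) = 0.0686, so δp = 125.
Q = p − a: δQ = √(δp² + δa²) = √(15600 + 484) = 127
Q = 1566, so δQ/Q = 127/1566 = 0.0810.

8.10%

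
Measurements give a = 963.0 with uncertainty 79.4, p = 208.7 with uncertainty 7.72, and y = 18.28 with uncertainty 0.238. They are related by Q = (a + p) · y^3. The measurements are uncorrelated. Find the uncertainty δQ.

Let u = a + p = 1172. δu = √(δa² + δp²) = √(6300 + 59.6) = 79.8, so δu/u = 0.0681.
Q is then a monomial in u, y:
δQ/Q = √((δu/u)² + (3·δy/y)²) = √(0.00464 + 0.00153) = 0.0785
Q = 7.157e+06, so δQ = 0.0785 × 7.157e+06 = 5.62e+05.

5.62e+05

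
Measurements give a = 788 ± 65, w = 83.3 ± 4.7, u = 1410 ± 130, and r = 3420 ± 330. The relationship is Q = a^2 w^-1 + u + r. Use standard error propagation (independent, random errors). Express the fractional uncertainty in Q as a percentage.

11.0%

Let p = a^2·w^-1 = 7450. δp/p = √((2·δa/a)² + (-1·δw/w)²) = √(0.0272 + 0.00318) = 0.174, so δp = 1300.
Q = p + u + r: δQ = √(δp² + δu² + δr²) = √(1.69e+06 + 16900 + 1.09e+05) = 1350
Q = 12300, so δQ/Q = 1350/12300 = 0.110.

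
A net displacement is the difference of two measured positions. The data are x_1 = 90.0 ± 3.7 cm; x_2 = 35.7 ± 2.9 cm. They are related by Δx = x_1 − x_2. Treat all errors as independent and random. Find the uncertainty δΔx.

4.70 cm

For a sum/difference, combine absolute errors in quadrature:
  (δx_1)² = 13.7;  (δx_2)² = 8.41
δΔx = √(22.1) = 4.70 cm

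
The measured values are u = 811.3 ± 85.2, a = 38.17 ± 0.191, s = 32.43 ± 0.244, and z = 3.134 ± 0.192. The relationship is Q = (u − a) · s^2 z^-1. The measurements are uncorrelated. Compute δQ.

Let w = u − a = 773.1. δw = √(δu² + δa²) = √(7260 + 0.0365) = 85.2, so δw/w = 0.110.
Q is then a monomial in w, s, z:
δQ/Q = √((δw/w)² + (2·δs/s)² + (-1·δz/z)²) = √(0.0121 + 0.000226 + 0.00375) = 0.127
Q = 259400, so δQ = 0.127 × 259400 = 32900.

32900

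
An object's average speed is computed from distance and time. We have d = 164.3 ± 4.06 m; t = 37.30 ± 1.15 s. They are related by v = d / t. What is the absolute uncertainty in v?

0.174 m/s

Products/powers → add relative errors in quadrature, weighted by exponent:
  (1·δd/d)² = (1×0.0247)² = 0.000611;  (-1·δt/t)² = (-1×0.0308)² = 0.000951
δv/v = √(0.00156) = 0.0395
v = 4.405 m/s, so δv = 0.0395 × 4.405 = 0.174 m/s.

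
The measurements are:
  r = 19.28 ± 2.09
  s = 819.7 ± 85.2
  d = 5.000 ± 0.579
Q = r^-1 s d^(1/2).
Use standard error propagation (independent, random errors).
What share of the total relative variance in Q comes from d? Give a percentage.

(δQ/Q)² = (-1·δr/r)² + (1·δs/s)² + (½·δd/d)²
  r term: (-1×0.108)² = 0.0118
  s term: (1×0.104)² = 0.0108
  d term: (0.5×0.116)² = 0.00335
Total = 0.0259. Share from d = 0.00335/0.0259 = 0.129.

12.9%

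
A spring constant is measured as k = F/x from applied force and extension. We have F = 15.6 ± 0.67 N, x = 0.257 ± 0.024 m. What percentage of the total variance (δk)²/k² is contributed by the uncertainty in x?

82.5%

(δk/k)² = (1·δF/F)² + (-1·δx/x)²
  F term: (1×0.0429)² = 0.00184
  x term: (-1×0.0934)² = 0.00872
Total = 0.0106. Share from x = 0.00872/0.0106 = 0.825.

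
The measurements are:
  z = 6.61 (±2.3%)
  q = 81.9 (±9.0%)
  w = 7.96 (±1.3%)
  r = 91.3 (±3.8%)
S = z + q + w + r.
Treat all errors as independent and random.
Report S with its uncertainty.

S is a linear combination, so absolute uncertainties add in quadrature:
  (δz)² = 0.0231;  (δq)² = 54.3;  (δw)² = 0.0107;  (δr)² = 12.0
δS = √(66.4) = 8.15
S = 188.

188 ± 8.15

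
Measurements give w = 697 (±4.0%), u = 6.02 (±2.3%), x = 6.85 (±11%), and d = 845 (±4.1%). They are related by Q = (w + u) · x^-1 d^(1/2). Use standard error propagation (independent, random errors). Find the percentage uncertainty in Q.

11.9%

Let h = w + u = 703. δh = √(δw² + δu²) = √(777 + 0.0192) = 27.9, so δh/h = 0.0397.
Q is then a monomial in h, x, d:
δQ/Q = √((δh/h)² + (-1·δx/x)² + (½·δd/d)²) = √(0.00157 + 0.0121 + 0.000420) = 0.119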